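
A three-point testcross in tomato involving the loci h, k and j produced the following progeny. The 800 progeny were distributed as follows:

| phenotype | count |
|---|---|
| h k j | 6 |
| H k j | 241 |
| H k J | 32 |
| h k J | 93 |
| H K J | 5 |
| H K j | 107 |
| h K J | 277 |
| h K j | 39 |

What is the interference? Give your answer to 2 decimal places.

0.49

The two most frequent reciprocal classes, h K J and H k j, are the parental types, so the F1 was h K J / H k j.
The two rarest classes, H K J and h k j, are the double crossovers. Comparing them with the parentals, only the h allele has switched, so h is the middle locus and the order is k – h – j.
k–h: (200 + 11)/800 = 0.2637; h–j: (71 + 11)/800 = 0.1025.
Expected DCO frequency = 0.2637 × 0.1025 ≈ 0.02703; observed = 11/800 ≈ 0.01375.
Coefficient of coincidence = 0.01375/0.02703 ≈ 0.51; interference = 1 − 0.51 = 0.49.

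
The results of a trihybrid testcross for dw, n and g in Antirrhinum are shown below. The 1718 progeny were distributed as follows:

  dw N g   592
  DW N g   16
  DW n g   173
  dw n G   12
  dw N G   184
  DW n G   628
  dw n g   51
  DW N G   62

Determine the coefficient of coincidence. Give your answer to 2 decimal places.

The two most frequent reciprocal classes, DW n G and dw N g, are the parental types, so the F1 was DW n G / dw N g.
The two rarest classes, dw n G and DW N g, are the double crossovers. Comparing them with the parentals, only the dw allele has switched, so dw is the middle locus and the order is g – dw – n.
g–dw: (357 + 28)/1718 = 0.2241; dw–n: (113 + 28)/1718 = 0.0821.
Expected DCO frequency = 0.2241 × 0.0821 ≈ 0.01840; observed = 28/1718 ≈ 0.01630.
Coefficient of coincidence = 0.01630/0.01840 ≈ 0.89.

0.89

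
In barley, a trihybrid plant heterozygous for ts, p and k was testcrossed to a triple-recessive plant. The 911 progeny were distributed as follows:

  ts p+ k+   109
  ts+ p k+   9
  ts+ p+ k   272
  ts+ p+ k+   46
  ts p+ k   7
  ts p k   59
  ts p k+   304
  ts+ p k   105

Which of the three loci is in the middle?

ts

The two most frequent reciprocal classes, ts+ p+ k and ts p k+, are the parental types, so the F1 was ts+ p+ k / ts p k+.
The two rarest classes, ts p+ k and ts+ p k+, are the double crossovers. Comparing them with the parentals, only the ts allele has switched, so ts is the middle locus and the order is k – ts – p.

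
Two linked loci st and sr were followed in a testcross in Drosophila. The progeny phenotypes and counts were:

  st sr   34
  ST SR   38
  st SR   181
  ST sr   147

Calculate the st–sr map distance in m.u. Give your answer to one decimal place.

18.0 m.u.

The two most frequent classes, ST sr (147) and st SR (181), are the parental types, so the F1 was ST sr / st SR.
The recombinant classes are ST SR and st sr: 38 + 34 = 72.
Recombination frequency = 72/400 = 0.1800 ≈ 18.0%, i.e. 18.0 m.u.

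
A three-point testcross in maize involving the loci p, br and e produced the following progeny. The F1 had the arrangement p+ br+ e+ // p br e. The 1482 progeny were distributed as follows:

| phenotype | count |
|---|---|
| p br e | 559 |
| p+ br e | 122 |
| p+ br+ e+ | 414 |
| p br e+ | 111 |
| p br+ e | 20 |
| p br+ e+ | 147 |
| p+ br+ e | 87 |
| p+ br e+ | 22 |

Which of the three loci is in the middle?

The two rarest classes, p+ br e+ and p br+ e, are the double crossovers. Comparing them with the parentals, only the br allele has switched, so br is the middle locus and the order is e – br – p.

br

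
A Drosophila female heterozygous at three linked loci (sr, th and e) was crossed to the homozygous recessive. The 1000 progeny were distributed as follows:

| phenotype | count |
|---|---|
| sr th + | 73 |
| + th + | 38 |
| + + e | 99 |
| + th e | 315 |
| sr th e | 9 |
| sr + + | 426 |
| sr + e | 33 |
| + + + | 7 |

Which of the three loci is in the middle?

sr

The two most frequent reciprocal classes, + th e and sr + +, are the parental types, so the F1 was + th e / sr + +.
The two rarest classes, sr th e and + + +, are the double crossovers. Comparing them with the parentals, only the sr allele has switched, so sr is the middle locus and the order is th – sr – e.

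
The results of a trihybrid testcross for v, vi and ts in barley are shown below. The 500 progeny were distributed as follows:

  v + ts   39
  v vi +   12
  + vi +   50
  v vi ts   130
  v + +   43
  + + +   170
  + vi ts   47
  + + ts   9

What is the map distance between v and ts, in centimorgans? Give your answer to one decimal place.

The two most frequent reciprocal classes, v vi ts and + + +, are the parental types, so the F1 was v vi ts / + + +.
The two rarest classes, v vi + and + + ts, are the double crossovers. Comparing them with the parentals, only the ts allele has switched, so ts is the middle locus and the order is v – ts – vi.
Crossovers in the v–ts interval produce the single-crossover classes + vi ts and v + + (47 + 43 = 90) plus the double crossovers (21).
RF(v–ts) = (90 + 21) / 500 = 111/500 = 0.2220 → 22.2 centimorgans.

22.2 centimorgans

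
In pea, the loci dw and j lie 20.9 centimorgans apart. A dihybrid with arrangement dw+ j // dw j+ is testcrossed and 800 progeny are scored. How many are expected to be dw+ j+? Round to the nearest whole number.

84

A map distance of 20.9 centimorgans corresponds to a recombination frequency of 0.209.
The F1 is dw+ j / dw j+, so dw+ j+ is a recombinant gamete class with expected frequency r/2 = 0.209/2 = 0.1045.
Expected number = 0.1045 × 800 = 83.60 ≈ 84.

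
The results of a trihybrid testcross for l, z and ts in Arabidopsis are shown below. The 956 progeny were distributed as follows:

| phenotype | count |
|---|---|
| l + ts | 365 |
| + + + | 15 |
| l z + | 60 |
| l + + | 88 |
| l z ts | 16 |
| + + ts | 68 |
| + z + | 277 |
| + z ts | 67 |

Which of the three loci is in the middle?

The two most frequent reciprocal classes, l + ts and + z +, are the parental types, so the F1 was l + ts / + z +.
The two rarest classes, l z ts and + + +, are the double crossovers. Comparing them with the parentals, only the z allele has switched, so z is the middle locus and the order is ts – z – l.

z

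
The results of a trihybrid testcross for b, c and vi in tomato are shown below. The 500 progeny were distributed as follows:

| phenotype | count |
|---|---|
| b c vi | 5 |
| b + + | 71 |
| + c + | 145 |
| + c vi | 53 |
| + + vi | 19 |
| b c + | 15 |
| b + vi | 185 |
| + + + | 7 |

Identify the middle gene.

c

The two most frequent reciprocal classes, + c + and b + vi, are the parental types, so the F1 was + c + / b + vi.
The two rarest classes, + + + and b c vi, are the double crossovers. Comparing them with the parentals, only the c allele has switched, so c is the middle locus and the order is vi – c – b.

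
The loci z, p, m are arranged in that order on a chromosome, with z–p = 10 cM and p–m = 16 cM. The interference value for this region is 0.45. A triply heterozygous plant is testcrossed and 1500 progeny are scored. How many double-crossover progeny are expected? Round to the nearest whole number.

13

Map distances give recombination frequencies of 0.100 and 0.160 for the two intervals.
With interference 0.45 (so coincidence = 0.55), expected double-crossover frequency = 0.100 × 0.160 × 0.55 = 0.00880.
Expected number = 0.00880 × 1500 = 13.20 ≈ 13.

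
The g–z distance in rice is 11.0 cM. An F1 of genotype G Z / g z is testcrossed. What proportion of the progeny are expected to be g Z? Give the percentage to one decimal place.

A map distance of 11.0 cM corresponds to a recombination frequency of 0.110.
The F1 is G Z / g z, so g Z is a recombinant gamete class with expected frequency r/2 = 0.110/2 = 0.0550.
That is 0.0550 = 5.5% of the progeny.

5.5%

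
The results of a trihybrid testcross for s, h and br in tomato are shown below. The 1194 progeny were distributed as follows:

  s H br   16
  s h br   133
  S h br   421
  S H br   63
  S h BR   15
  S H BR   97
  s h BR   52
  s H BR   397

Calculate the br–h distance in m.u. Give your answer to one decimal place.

12.2 m.u.

The two most frequent reciprocal classes, s H BR and S h br, are the parental types, so the F1 was s H BR / S h br.
The two rarest classes, s H br and S h BR, are the double crossovers. Comparing them with the parentals, only the br allele has switched, so br is the middle locus and the order is s – br – h.
Crossovers in the br–h interval produce the single-crossover classes s h BR and S H br (52 + 63 = 115) plus the double crossovers (31).
RF(br–h) = (115 + 31) / 1194 = 146/1194 = 0.1223 → 12.2 m.u.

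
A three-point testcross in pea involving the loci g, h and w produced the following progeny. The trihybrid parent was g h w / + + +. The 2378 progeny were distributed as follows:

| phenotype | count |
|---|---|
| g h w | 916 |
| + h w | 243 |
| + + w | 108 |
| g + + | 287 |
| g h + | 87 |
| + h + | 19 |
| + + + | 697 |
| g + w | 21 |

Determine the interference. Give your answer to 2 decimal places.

The two rarest classes, g + w and + h +, are the double crossovers. Comparing them with the parentals, only the h allele has switched, so h is the middle locus and the order is w – h – g.
w–h: (195 + 40)/2378 = 0.0988; h–g: (530 + 40)/2378 = 0.2397.
Expected DCO frequency = 0.0988 × 0.2397 ≈ 0.02368; observed = 40/2378 ≈ 0.01682.
Coefficient of coincidence = 0.01682/0.02368 ≈ 0.71; interference = 1 − 0.71 = 0.29.

0.29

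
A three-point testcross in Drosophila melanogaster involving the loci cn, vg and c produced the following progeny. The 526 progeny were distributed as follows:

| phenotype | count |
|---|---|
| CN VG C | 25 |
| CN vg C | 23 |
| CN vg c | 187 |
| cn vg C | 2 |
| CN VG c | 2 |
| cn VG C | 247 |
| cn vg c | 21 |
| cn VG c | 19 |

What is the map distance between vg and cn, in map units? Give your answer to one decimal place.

9.5 map units

The two most frequent reciprocal classes, cn VG C and CN vg c, are the parental types, so the F1 was cn VG C / CN vg c.
The two rarest classes, cn vg C and CN VG c, are the double crossovers. Comparing them with the parentals, only the vg allele has switched, so vg is the middle locus and the order is cn – vg – c.
Crossovers in the cn–vg interval produce the single-crossover classes CN VG C and cn vg c (25 + 21 = 46) plus the double crossovers (4).
RF(cn–vg) = (46 + 4) / 526 = 50/526 = 0.0951 → 9.5 map units.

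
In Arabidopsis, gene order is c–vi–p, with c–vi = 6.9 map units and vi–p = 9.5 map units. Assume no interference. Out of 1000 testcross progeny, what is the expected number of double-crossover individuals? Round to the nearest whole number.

7

Map distances give recombination frequencies of 0.069 and 0.095 for the two intervals.
With no interference, expected double-crossover frequency = 0.069 × 0.095 = 0.00656.
Expected number = 0.00656 × 1000 = 6.56 ≈ 7.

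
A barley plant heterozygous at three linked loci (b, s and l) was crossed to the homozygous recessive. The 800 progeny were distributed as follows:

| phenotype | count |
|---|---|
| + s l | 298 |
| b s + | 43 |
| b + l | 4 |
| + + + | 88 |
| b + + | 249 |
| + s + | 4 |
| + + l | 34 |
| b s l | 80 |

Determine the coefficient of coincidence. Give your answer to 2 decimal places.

The two most frequent reciprocal classes, + s l and b + +, are the parental types, so the F1 was + s l / b + +.
The two rarest classes, + s + and b + l, are the double crossovers. Comparing them with the parentals, only the l allele has switched, so l is the middle locus and the order is s – l – b.
s–l: (77 + 8)/800 = 0.1062; l–b: (168 + 8)/800 = 0.2200.
Expected DCO frequency = 0.1062 × 0.2200 ≈ 0.02336; observed = 8/800 ≈ 0.01000.
Coefficient of coincidence = 0.01000/0.02336 ≈ 0.43.

0.43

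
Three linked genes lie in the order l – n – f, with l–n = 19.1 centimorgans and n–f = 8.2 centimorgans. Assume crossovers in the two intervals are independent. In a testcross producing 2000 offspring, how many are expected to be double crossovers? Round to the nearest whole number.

Map distances give recombination frequencies of 0.191 and 0.082 for the two intervals.
With no interference, expected double-crossover frequency = 0.191 × 0.082 = 0.01566.
Expected number = 0.01566 × 2000 = 31.32 ≈ 31.

31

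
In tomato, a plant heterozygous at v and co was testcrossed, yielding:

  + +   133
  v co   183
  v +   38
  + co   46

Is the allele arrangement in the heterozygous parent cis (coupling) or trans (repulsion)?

cis

The two most frequent classes are + + (133) and v co (183); these are the parental (non-recombinant) types.
So the F1 carried + + on one chromosome and v co on the other — the recessive alleles are on the same chromosome (cis / coupling).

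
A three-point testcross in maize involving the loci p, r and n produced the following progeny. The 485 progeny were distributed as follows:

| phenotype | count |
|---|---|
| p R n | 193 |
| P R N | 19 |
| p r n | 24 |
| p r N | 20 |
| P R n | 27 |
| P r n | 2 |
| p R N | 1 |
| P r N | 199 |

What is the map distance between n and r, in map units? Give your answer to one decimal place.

9.5 map units

The two most frequent reciprocal classes, P r N and p R n, are the parental types, so the F1 was P r N / p R n.
The two rarest classes, P r n and p R N, are the double crossovers. Comparing them with the parentals, only the n allele has switched, so n is the middle locus and the order is r – n – p.
Crossovers in the r–n interval produce the single-crossover classes P R N and p r n (19 + 24 = 43) plus the double crossovers (3).
RF(r–n) = (43 + 3) / 485 = 46/485 = 0.0948 → 9.5 map units.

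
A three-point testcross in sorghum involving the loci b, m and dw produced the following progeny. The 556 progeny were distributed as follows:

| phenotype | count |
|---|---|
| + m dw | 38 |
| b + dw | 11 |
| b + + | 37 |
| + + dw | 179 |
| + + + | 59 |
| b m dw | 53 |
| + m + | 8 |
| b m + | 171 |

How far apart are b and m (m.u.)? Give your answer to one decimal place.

The two most frequent reciprocal classes, b m + and + + dw, are the parental types, so the F1 was b m + / + + dw.
The two rarest classes, + m + and b + dw, are the double crossovers. Comparing them with the parentals, only the b allele has switched, so b is the middle locus and the order is m – b – dw.
Crossovers in the m–b interval produce the single-crossover classes b + + and + m dw (37 + 38 = 75) plus the double crossovers (19).
RF(m–b) = (75 + 19) / 556 = 94/556 = 0.1691 → 16.9 m.u.

16.9 m.u.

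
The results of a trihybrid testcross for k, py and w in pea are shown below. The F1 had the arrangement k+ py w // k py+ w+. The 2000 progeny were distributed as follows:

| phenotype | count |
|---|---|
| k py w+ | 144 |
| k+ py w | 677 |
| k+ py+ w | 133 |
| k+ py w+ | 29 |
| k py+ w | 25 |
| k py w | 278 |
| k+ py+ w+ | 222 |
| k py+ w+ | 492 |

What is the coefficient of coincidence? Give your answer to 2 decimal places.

The two rarest classes, k+ py w+ and k py+ w, are the double crossovers. Comparing them with the parentals, only the w allele has switched, so w is the middle locus and the order is py – w – k.
py–w: (277 + 54)/2000 = 0.1655; w–k: (500 + 54)/2000 = 0.2770.
Expected DCO frequency = 0.1655 × 0.2770 ≈ 0.04584; observed = 54/2000 ≈ 0.02700.
Coefficient of coincidence = 0.02700/0.04584 ≈ 0.59.

0.59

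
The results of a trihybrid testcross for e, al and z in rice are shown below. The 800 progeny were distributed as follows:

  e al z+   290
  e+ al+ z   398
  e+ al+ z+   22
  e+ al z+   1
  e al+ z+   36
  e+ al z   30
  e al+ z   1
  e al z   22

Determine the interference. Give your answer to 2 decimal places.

0.49

The two most frequent reciprocal classes, e+ al+ z and e al z+, are the parental types, so the F1 was e+ al+ z / e al z+.
The two rarest classes, e al+ z and e+ al z+, are the double crossovers. Comparing them with the parentals, only the e allele has switched, so e is the middle locus and the order is z – e – al.
z–e: (44 + 2)/800 = 0.0575; e–al: (66 + 2)/800 = 0.0850.
Expected DCO frequency = 0.0575 × 0.0850 ≈ 0.00489; observed = 2/800 ≈ 0.00250.
Coefficient of coincidence = 0.00250/0.00489 ≈ 0.51; interference = 1 − 0.51 = 0.49.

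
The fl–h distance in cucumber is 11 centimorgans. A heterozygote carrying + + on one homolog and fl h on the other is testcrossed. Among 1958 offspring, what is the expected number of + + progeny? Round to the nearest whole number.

871

A map distance of 11 centimorgans corresponds to a recombination frequency of 0.110.
The F1 is + + / fl h, so + + is a parental gamete class with expected frequency (1 − r)/2 = 0.890/2 = 0.4450.
Expected number = 0.4450 × 1958 = 871.31 ≈ 871.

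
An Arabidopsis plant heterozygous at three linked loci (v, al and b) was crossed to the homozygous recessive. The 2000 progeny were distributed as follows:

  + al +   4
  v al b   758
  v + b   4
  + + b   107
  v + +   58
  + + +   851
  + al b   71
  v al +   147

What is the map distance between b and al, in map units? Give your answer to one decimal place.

13.1 map units

The two most frequent reciprocal classes, + + + and v al b, are the parental types, so the F1 was + + + / v al b.
The two rarest classes, + al + and v + b, are the double crossovers. Comparing them with the parentals, only the al allele has switched, so al is the middle locus and the order is b – al – v.
Crossovers in the b–al interval produce the single-crossover classes + + b and v al + (107 + 147 = 254) plus the double crossovers (8).
RF(b–al) = (254 + 8) / 2000 = 262/2000 = 0.1310 → 13.1 map units.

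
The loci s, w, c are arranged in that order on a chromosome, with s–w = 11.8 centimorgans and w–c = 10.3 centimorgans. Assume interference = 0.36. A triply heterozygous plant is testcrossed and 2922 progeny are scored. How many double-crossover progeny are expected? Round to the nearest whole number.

23

Map distances give recombination frequencies of 0.118 and 0.103 for the two intervals.
With interference 0.36 (so coincidence = 0.64), expected double-crossover frequency = 0.118 × 0.103 × 0.64 = 0.00778.
Expected number = 0.00778 × 2922 = 22.73 ≈ 23.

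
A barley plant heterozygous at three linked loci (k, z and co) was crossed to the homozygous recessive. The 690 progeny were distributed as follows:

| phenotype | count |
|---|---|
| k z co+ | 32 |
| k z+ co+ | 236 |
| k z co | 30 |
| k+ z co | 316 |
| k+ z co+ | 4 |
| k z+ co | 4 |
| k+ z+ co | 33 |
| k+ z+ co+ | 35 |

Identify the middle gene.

The two most frequent reciprocal classes, k+ z co and k z+ co+, are the parental types, so the F1 was k+ z co / k z+ co+.
The two rarest classes, k+ z co+ and k z+ co, are the double crossovers. Comparing them with the parentals, only the co allele has switched, so co is the middle locus and the order is z – co – k.

co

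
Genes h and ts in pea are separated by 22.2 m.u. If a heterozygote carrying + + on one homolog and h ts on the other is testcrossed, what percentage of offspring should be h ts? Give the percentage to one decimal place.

38.9%

A map distance of 22.2 m.u. corresponds to a recombination frequency of 0.222.
The F1 is + + / h ts, so h ts is a parental gamete class with expected frequency (1 − r)/2 = 0.778/2 = 0.3890.
That is 0.3890 = 38.9% of the progeny.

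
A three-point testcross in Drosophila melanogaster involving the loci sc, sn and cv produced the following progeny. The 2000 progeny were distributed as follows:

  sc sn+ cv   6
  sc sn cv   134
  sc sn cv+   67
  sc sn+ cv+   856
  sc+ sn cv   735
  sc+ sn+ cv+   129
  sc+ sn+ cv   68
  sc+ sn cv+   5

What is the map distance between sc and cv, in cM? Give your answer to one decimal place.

The two most frequent reciprocal classes, sc+ sn cv and sc sn+ cv+, are the parental types, so the F1 was sc+ sn cv / sc sn+ cv+.
The two rarest classes, sc+ sn cv+ and sc sn+ cv, are the double crossovers. Comparing them with the parentals, only the cv allele has switched, so cv is the middle locus and the order is sn – cv – sc.
Crossovers in the cv–sc interval produce the single-crossover classes sc sn cv and sc+ sn+ cv+ (134 + 129 = 263) plus the double crossovers (11).
RF(cv–sc) = (263 + 11) / 2000 = 274/2000 = 0.1370 → 13.7 cM.

13.7 cM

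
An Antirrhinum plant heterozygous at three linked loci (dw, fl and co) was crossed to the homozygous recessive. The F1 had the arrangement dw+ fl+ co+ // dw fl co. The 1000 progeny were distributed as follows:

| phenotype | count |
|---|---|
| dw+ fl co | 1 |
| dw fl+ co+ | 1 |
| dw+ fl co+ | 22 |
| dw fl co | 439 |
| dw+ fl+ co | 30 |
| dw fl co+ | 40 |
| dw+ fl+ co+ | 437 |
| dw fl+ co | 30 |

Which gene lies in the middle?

dw

The two rarest classes, dw fl+ co+ and dw+ fl co, are the double crossovers. Comparing them with the parentals, only the dw allele has switched, so dw is the middle locus and the order is fl – dw – co.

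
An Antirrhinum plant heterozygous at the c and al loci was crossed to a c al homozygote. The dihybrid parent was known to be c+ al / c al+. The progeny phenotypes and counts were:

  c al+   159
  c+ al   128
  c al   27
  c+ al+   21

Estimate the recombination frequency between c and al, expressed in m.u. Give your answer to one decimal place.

14.3 m.u.

The recombinant classes are c+ al+ and c al: 21 + 27 = 48.
Recombination frequency = 48/335 = 0.1433 ≈ 14.3%, i.e. 14.3 m.u.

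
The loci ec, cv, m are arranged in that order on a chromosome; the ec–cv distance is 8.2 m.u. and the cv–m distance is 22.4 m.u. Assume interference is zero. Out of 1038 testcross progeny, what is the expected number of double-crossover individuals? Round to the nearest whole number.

Map distances give recombination frequencies of 0.082 and 0.224 for the two intervals.
With no interference, expected double-crossover frequency = 0.082 × 0.224 = 0.01837.
Expected number = 0.01837 × 1038 = 19.07 ≈ 19.

19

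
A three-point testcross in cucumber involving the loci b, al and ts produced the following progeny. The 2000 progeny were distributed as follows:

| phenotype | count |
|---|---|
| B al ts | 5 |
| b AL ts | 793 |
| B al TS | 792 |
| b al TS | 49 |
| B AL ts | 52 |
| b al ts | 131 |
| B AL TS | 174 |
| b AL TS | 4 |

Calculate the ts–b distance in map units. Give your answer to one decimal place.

5.5 map units

The two most frequent reciprocal classes, B al TS and b AL ts, are the parental types, so the F1 was B al TS / b AL ts.
The two rarest classes, B al ts and b AL TS, are the double crossovers. Comparing them with the parentals, only the ts allele has switched, so ts is the middle locus and the order is b – ts – al.
Crossovers in the b–ts interval produce the single-crossover classes b al TS and B AL ts (49 + 52 = 101) plus the double crossovers (9).
RF(b–ts) = (101 + 9) / 2000 = 110/2000 = 0.0550 → 5.5 map units.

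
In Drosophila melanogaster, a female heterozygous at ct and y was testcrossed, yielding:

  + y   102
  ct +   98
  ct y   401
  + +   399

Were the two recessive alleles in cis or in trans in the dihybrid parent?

The two most frequent classes are + + (399) and ct y (401); these are the parental (non-recombinant) types.
So the F1 carried + + on one chromosome and ct y on the other — the recessive alleles are on the same chromosome (cis / coupling).

cis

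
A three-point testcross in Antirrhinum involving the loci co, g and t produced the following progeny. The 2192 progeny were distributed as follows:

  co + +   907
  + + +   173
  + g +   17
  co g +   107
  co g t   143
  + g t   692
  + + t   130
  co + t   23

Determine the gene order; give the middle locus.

The two most frequent reciprocal classes, + g t and co + +, are the parental types, so the F1 was + g t / co + +.
The two rarest classes, + g + and co + t, are the double crossovers. Comparing them with the parentals, only the t allele has switched, so t is the middle locus and the order is g – t – co.

t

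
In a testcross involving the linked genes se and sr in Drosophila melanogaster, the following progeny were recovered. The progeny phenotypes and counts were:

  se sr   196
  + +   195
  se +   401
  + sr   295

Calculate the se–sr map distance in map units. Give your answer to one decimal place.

36.0 map units

The two most frequent classes, + sr (295) and se + (401), are the parental types, so the F1 was + sr / se +.
The recombinant classes are + + and se sr: 195 + 196 = 391.
Recombination frequency = 391/1087 = 0.3597 ≈ 36.0%, i.e. 36.0 map units.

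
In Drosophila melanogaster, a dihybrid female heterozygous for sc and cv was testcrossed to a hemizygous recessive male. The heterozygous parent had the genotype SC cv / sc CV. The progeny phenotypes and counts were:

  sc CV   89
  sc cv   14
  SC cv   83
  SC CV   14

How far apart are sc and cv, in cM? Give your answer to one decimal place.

The recombinant classes are SC CV and sc cv: 14 + 14 = 28.
Recombination frequency = 28/200 = 0.1400 ≈ 14.0%, i.e. 14.0 cM.

14.0 cM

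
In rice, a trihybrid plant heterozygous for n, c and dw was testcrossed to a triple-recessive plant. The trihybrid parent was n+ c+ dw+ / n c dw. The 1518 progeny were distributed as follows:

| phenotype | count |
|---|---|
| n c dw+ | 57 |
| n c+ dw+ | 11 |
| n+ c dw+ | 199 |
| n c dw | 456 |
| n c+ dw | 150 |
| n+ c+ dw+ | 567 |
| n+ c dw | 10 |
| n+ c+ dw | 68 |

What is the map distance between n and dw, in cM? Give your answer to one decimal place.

9.6 cM

The two rarest classes, n c+ dw+ and n+ c dw, are the double crossovers. Comparing them with the parentals, only the n allele has switched, so n is the middle locus and the order is dw – n – c.
Crossovers in the dw–n interval produce the single-crossover classes n+ c+ dw and n c dw+ (68 + 57 = 125) plus the double crossovers (21).
RF(dw–n) = (125 + 21) / 1518 = 146/1518 = 0.0962 → 9.6 cM.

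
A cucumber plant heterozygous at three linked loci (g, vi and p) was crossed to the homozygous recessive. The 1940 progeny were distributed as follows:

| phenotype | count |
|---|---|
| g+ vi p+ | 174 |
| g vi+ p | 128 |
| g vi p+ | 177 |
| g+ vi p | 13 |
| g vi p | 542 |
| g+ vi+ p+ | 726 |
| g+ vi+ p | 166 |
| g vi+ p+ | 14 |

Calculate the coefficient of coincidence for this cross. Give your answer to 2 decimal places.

The two most frequent reciprocal classes, g vi p and g+ vi+ p+, are the parental types, so the F1 was g vi p / g+ vi+ p+.
The two rarest classes, g+ vi p and g vi+ p+, are the double crossovers. Comparing them with the parentals, only the g allele has switched, so g is the middle locus and the order is vi – g – p.
vi–g: (302 + 27)/1940 = 0.1696; g–p: (343 + 27)/1940 = 0.1907.
Expected DCO frequency = 0.1696 × 0.1907 ≈ 0.03234; observed = 27/1940 ≈ 0.01392.
Coefficient of coincidence = 0.01392/0.03234 ≈ 0.43.

0.43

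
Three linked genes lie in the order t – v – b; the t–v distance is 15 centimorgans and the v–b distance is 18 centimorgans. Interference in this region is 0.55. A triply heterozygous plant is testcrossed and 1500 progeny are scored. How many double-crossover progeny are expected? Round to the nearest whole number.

18

Map distances give recombination frequencies of 0.150 and 0.180 for the two intervals.
With interference 0.55 (so coincidence = 0.45), expected double-crossover frequency = 0.150 × 0.180 × 0.45 = 0.01215.
Expected number = 0.01215 × 1500 = 18.22 ≈ 18.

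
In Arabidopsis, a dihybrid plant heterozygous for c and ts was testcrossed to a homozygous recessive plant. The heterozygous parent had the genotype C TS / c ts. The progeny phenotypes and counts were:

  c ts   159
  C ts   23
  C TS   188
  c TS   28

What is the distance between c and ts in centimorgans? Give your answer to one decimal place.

12.8 centimorgans

The recombinant classes are C ts and c TS: 23 + 28 = 51.
Recombination frequency = 51/398 = 0.1281 ≈ 12.8%, i.e. 12.8 centimorgans.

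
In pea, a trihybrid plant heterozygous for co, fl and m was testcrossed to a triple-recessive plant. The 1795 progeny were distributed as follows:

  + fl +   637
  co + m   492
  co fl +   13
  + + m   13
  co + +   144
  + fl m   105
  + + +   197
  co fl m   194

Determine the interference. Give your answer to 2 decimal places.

The two most frequent reciprocal classes, + fl + and co + m, are the parental types, so the F1 was + fl + / co + m.
The two rarest classes, co fl + and + + m, are the double crossovers. Comparing them with the parentals, only the co allele has switched, so co is the middle locus and the order is fl – co – m.
fl–co: (391 + 26)/1795 = 0.2323; co–m: (249 + 26)/1795 = 0.1532.
Expected DCO frequency = 0.2323 × 0.1532 ≈ 0.03559; observed = 26/1795 ≈ 0.01448.
Coefficient of coincidence = 0.01448/0.03559 ≈ 0.41; interference = 1 − 0.41 = 0.59.

0.59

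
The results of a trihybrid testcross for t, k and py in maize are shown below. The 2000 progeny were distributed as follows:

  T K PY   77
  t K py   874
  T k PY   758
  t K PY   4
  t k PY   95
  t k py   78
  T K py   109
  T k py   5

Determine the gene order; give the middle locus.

The two most frequent reciprocal classes, T k PY and t K py, are the parental types, so the F1 was T k PY / t K py.
The two rarest classes, T k py and t K PY, are the double crossovers. Comparing them with the parentals, only the py allele has switched, so py is the middle locus and the order is k – py – t.

py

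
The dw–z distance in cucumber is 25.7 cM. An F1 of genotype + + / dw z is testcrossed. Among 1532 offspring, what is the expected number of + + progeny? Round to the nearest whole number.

A map distance of 25.7 cM corresponds to a recombination frequency of 0.257.
The F1 is + + / dw z, so + + is a parental gamete class with expected frequency (1 − r)/2 = 0.743/2 = 0.3715.
Expected number = 0.3715 × 1532 = 569.14 ≈ 569.

569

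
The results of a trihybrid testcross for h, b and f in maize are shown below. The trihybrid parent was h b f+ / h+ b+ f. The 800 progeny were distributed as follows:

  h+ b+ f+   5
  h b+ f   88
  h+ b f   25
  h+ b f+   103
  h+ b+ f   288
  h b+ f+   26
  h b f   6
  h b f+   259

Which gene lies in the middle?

f

The two rarest classes, h b f and h+ b+ f+, are the double crossovers. Comparing them with the parentals, only the f allele has switched, so f is the middle locus and the order is h – f – b.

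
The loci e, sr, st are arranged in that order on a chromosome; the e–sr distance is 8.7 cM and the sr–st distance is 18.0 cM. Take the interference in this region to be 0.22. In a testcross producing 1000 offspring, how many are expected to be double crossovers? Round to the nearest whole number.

12

Map distances give recombination frequencies of 0.087 and 0.180 for the two intervals.
With interference 0.22 (so coincidence = 0.78), expected double-crossover frequency = 0.087 × 0.180 × 0.78 = 0.01221.
Expected number = 0.01221 × 1000 = 12.21 ≈ 12.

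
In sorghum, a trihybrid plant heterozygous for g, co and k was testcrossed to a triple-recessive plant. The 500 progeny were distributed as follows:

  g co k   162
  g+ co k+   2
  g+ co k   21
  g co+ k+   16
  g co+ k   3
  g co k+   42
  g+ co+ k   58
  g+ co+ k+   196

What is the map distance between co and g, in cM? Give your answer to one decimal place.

The two most frequent reciprocal classes, g+ co+ k+ and g co k, are the parental types, so the F1 was g+ co+ k+ / g co k.
The two rarest classes, g+ co k+ and g co+ k, are the double crossovers. Comparing them with the parentals, only the co allele has switched, so co is the middle locus and the order is k – co – g.
Crossovers in the co–g interval produce the single-crossover classes g co+ k+ and g+ co k (16 + 21 = 37) plus the double crossovers (5).
RF(co–g) = (37 + 5) / 500 = 42/500 = 0.0840 → 8.4 cM.

8.4 cM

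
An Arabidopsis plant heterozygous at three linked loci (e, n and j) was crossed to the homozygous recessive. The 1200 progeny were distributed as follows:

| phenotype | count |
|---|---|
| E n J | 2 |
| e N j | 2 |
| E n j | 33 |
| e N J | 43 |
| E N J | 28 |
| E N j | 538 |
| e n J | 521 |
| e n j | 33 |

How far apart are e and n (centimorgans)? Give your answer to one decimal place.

The two most frequent reciprocal classes, E N j and e n J, are the parental types, so the F1 was E N j / e n J.
The two rarest classes, e N j and E n J, are the double crossovers. Comparing them with the parentals, only the e allele has switched, so e is the middle locus and the order is j – e – n.
Crossovers in the e–n interval produce the single-crossover classes E n j and e N J (33 + 43 = 76) plus the double crossovers (4).
RF(e–n) = (76 + 4) / 1200 = 80/1200 = 0.0667 → 6.7 centimorgans.

6.7 centimorgans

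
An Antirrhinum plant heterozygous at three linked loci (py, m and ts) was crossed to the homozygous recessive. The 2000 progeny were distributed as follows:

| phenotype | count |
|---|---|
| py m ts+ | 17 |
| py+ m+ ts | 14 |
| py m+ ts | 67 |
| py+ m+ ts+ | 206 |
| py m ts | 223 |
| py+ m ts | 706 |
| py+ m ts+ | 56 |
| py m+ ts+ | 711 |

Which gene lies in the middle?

The two most frequent reciprocal classes, py m+ ts+ and py+ m ts, are the parental types, so the F1 was py m+ ts+ / py+ m ts.
The two rarest classes, py m ts+ and py+ m+ ts, are the double crossovers. Comparing them with the parentals, only the m allele has switched, so m is the middle locus and the order is ts – m – py.

m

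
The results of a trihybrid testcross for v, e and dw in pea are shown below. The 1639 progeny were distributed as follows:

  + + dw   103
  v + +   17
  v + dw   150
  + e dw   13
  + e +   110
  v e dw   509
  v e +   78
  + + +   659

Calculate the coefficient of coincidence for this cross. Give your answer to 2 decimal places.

0.80

The two most frequent reciprocal classes, v e dw and + + +, are the parental types, so the F1 was v e dw / + + +.
The two rarest classes, + e dw and v + +, are the double crossovers. Comparing them with the parentals, only the v allele has switched, so v is the middle locus and the order is e – v – dw.
e–v: (260 + 30)/1639 = 0.1769; v–dw: (181 + 30)/1639 = 0.1287.
Expected DCO frequency = 0.1769 × 0.1287 ≈ 0.02277; observed = 30/1639 ≈ 0.01830.
Coefficient of coincidence = 0.01830/0.02277 ≈ 0.80.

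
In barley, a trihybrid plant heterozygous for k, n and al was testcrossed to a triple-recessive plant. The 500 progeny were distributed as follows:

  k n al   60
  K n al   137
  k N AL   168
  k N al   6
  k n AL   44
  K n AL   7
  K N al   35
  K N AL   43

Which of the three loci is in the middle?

al

The two most frequent reciprocal classes, K n al and k N AL, are the parental types, so the F1 was K n al / k N AL.
The two rarest classes, K n AL and k N al, are the double crossovers. Comparing them with the parentals, only the al allele has switched, so al is the middle locus and the order is n – al – k.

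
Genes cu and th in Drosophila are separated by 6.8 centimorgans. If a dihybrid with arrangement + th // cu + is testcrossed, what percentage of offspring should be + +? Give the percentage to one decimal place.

A map distance of 6.8 centimorgans corresponds to a recombination frequency of 0.068.
The F1 is + th / cu +, so + + is a recombinant gamete class with expected frequency r/2 = 0.068/2 = 0.0340.
That is 0.0340 = 3.4% of the progeny.

3.4%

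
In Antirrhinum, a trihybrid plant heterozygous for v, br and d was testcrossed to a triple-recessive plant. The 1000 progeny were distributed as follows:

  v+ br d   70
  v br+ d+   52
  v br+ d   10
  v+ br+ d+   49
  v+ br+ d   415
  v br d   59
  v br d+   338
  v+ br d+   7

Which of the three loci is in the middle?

The two most frequent reciprocal classes, v+ br+ d and v br d+, are the parental types, so the F1 was v+ br+ d / v br d+.
The two rarest classes, v br+ d and v+ br d+, are the double crossovers. Comparing them with the parentals, only the v allele has switched, so v is the middle locus and the order is br – v – d.

v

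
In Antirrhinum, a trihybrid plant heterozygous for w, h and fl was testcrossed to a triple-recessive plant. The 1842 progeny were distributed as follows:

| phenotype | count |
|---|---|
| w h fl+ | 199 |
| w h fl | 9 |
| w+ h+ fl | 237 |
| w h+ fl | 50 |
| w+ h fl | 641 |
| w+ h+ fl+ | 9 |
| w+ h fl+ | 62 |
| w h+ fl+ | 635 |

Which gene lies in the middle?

w

The two most frequent reciprocal classes, w h+ fl+ and w+ h fl, are the parental types, so the F1 was w h+ fl+ / w+ h fl.
The two rarest classes, w+ h+ fl+ and w h fl, are the double crossovers. Comparing them with the parentals, only the w allele has switched, so w is the middle locus and the order is h – w – fl.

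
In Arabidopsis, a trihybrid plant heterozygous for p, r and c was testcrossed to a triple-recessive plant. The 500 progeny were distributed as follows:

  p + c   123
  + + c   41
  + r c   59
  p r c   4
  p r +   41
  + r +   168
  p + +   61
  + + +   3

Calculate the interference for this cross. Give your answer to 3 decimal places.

0.690

The two most frequent reciprocal classes, p + c and + r +, are the parental types, so the F1 was p + c / + r +.
The two rarest classes, p r c and + + +, are the double crossovers. Comparing them with the parentals, only the r allele has switched, so r is the middle locus and the order is c – r – p.
c–r: (120 + 7)/500 = 0.2540; r–p: (82 + 7)/500 = 0.1780.
Expected DCO frequency = 0.2540 × 0.1780 ≈ 0.04521; observed = 7/500 ≈ 0.01400.
Coefficient of coincidence = 0.01400/0.04521 ≈ 0.310; interference = 1 − 0.310 = 0.690.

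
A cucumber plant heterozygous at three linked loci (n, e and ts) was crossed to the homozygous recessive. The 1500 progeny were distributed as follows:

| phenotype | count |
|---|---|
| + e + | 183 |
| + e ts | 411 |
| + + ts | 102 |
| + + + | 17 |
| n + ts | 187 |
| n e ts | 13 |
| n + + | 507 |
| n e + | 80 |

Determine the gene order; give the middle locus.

n

The two most frequent reciprocal classes, n + + and + e ts, are the parental types, so the F1 was n + + / + e ts.
The two rarest classes, + + + and n e ts, are the double crossovers. Comparing them with the parentals, only the n allele has switched, so n is the middle locus and the order is e – n – ts.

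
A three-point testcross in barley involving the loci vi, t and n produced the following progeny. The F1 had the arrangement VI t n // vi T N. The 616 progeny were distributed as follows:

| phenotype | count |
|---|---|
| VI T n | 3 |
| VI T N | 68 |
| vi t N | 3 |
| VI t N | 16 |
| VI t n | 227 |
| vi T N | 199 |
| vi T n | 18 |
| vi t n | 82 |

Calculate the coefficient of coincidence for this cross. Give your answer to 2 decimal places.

0.59

The two rarest classes, VI T n and vi t N, are the double crossovers. Comparing them with the parentals, only the t allele has switched, so t is the middle locus and the order is n – t – vi.
n–t: (34 + 6)/616 = 0.0649; t–vi: (150 + 6)/616 = 0.2532.
Expected DCO frequency = 0.0649 × 0.2532 ≈ 0.01643; observed = 6/616 ≈ 0.00974.
Coefficient of coincidence = 0.00974/0.01643 ≈ 0.59.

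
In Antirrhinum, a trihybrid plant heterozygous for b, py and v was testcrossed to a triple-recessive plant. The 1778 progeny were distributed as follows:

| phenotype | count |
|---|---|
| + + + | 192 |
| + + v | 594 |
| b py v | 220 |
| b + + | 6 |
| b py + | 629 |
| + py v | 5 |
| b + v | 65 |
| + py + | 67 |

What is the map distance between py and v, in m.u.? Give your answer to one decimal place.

The two most frequent reciprocal classes, + + v and b py +, are the parental types, so the F1 was + + v / b py +.
The two rarest classes, + py v and b + +, are the double crossovers. Comparing them with the parentals, only the py allele has switched, so py is the middle locus and the order is b – py – v.
Crossovers in the py–v interval produce the single-crossover classes + + + and b py v (192 + 220 = 412) plus the double crossovers (11).
RF(py–v) = (412 + 11) / 1778 = 423/1778 = 0.2379 → 23.8 m.u.

23.8 m.u.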